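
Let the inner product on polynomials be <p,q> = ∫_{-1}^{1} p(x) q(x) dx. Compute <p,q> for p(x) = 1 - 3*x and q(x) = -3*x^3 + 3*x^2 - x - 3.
<p,q> = 8/5

Expand the product: p(x)·q(x) = 9*x^4 - 12*x^3 + 6*x^2 + 8*x - 3.
∫_{-1}^{1} of each monomial x^k gives [2/(k+1) if k even, 0 if k odd]. Integrating term-by-term (or equivalently evaluating the antiderivative F(x) = 9*x^5/5 - 3*x^4 + 2*x^3 + 4*x^2 - 3*x at the endpoints):
  F(1) − F(−1) = 9/5 − (1/5) = 8/5.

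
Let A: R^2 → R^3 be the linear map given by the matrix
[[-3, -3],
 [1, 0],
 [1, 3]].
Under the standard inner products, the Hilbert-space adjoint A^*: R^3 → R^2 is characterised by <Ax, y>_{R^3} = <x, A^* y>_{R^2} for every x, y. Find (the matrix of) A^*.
A^* = A^T =
[[-3, 1, 1],
 [-3, 0, 3]]

For real matrices with standard dot products, the defining identity <Ax, y> = <x, A^* y> gives (Ax)^T y = x^T (A^*) y, i.e. x^T A^T y = x^T (A^*) y. Since this holds for all x, y, we must have A^* = A^T. Therefore
A^* =
[[-3, 1, 1],
 [-3, 0, 3]].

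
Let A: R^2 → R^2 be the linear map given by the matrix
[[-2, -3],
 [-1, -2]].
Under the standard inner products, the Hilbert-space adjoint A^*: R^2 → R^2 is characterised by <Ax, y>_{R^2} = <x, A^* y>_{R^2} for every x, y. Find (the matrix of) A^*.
A^* = A^T =
[[-2, -1],
 [-3, -2]]

For real matrices with standard dot products, the defining identity <Ax, y> = <x, A^* y> gives (Ax)^T y = x^T (A^*) y, i.e. x^T A^T y = x^T (A^*) y. Since this holds for all x, y, we must have A^* = A^T. Therefore
A^* =
[[-2, -1],
 [-3, -2]].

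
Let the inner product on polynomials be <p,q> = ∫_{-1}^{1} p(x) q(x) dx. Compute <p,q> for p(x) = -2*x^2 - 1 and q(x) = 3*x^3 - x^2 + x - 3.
<p,q> = 172/15

Expand the product: p(x)·q(x) = -6*x^5 + 2*x^4 - 5*x^3 + 7*x^2 - x + 3.
∫_{-1}^{1} of each monomial x^k gives [2/(k+1) if k even, 0 if k odd]. Integrating term-by-term (or equivalently evaluating the antiderivative F(x) = -x^6 + 2*x^5/5 - 5*x^4/4 + 7*x^3/3 - x^2/2 + 3*x at the endpoints):
  F(1) − F(−1) = 179/60 − (-509/60) = 172/15.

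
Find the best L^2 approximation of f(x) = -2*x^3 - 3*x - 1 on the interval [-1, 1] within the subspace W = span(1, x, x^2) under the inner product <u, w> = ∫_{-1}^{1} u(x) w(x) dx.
g(x) = -21*x/5 - 1

The best approximation g ∈ W is the orthogonal projection of f onto W. Writing g = a_0 + a_1 x + a_2 x^2, the coefficients solve the normal equations G · a = b where
  G_{ij} = <φ_i, φ_j> and b_i = <f, φ_i>, with φ_0 = 1, φ_1 = x, φ_2 = x^2.
G =
  [2, 0, 2/3]
  [0, 2/3, 0]
  [2/3, 0, 2/5],
b = (-2, -14/5, -2/3).
Solving gives a_0 = -1, a_1 = -21/5, a_2 = 0, so
  g(x) = -21*x/5 - 1.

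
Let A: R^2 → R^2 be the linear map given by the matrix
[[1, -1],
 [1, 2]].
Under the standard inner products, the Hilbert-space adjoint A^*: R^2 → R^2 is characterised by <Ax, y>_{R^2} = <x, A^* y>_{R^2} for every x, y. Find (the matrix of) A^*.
A^* = A^T =
[[1, 1],
 [-1, 2]]

For real matrices with standard dot products, the defining identity <Ax, y> = <x, A^* y> gives (Ax)^T y = x^T (A^*) y, i.e. x^T A^T y = x^T (A^*) y. Since this holds for all x, y, we must have A^* = A^T. Therefore
A^* =
[[1, 1],
 [-1, 2]].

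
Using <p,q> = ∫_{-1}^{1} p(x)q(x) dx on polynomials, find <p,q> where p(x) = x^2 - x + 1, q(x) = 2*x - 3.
<p,q> = -28/3

Expand the product: p(x)·q(x) = 2*x^3 - 5*x^2 + 5*x - 3.
∫_{-1}^{1} of each monomial x^k gives [2/(k+1) if k even, 0 if k odd]. Integrating term-by-term (or equivalently evaluating the antiderivative F(x) = x^4/2 - 5*x^3/3 + 5*x^2/2 - 3*x at the endpoints):
  F(1) − F(−1) = -5/3 − (23/3) = -28/3.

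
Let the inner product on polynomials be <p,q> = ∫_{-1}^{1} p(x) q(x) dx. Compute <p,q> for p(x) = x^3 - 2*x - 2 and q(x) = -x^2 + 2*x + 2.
<p,q> = -128/15

Expand the product: p(x)·q(x) = -x^5 + 2*x^4 + 4*x^3 - 2*x^2 - 8*x - 4.
∫_{-1}^{1} of each monomial x^k gives [2/(k+1) if k even, 0 if k odd]. Integrating term-by-term (or equivalently evaluating the antiderivative F(x) = -x^6/6 + 2*x^5/5 + x^4 - 2*x^3/3 - 4*x^2 - 4*x at the endpoints):
  F(1) − F(−1) = -223/30 − (11/10) = -128/15.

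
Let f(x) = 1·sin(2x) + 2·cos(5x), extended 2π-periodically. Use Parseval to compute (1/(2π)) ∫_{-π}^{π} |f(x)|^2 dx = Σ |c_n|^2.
Σ |c_n|^2 = 5/2

Expand |f|^2 and use orthogonality of {sin(nx), cos(mx)} on [-π, π]:
  ∫_{-π}^{π} sin(nx)^2 dx = π, ∫ cos(mx)^2 dx = π, and cross terms integrate to 0.
So ∫_{-π}^{π} f(x)^2 dx = 1^2 · π + 2^2 · π = (1 + 4)π.
Divide by 2π: (1 + 4)/2 = 5/2.
By Parseval, this equals Σ |c_n|^2.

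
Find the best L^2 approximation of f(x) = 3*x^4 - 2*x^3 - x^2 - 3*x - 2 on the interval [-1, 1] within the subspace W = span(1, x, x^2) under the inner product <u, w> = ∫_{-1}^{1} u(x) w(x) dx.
g(x) = 11*x^2/7 - 21*x/5 - 79/35

The best approximation g ∈ W is the orthogonal projection of f onto W. Writing g = a_0 + a_1 x + a_2 x^2, the coefficients solve the normal equations G · a = b where
  G_{ij} = <φ_i, φ_j> and b_i = <f, φ_i>, with φ_0 = 1, φ_1 = x, φ_2 = x^2.
G =
  [2, 0, 2/3]
  [0, 2/3, 0]
  [2/3, 0, 2/5],
b = (-52/15, -14/5, -92/105).
Solving gives a_0 = -79/35, a_1 = -21/5, a_2 = 11/7, so
  g(x) = 11*x^2/7 - 21*x/5 - 79/35.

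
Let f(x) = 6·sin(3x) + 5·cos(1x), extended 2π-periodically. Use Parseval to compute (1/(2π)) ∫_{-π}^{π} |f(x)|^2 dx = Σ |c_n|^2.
Σ |c_n|^2 = 61/2

Expand |f|^2 and use orthogonality of {sin(nx), cos(mx)} on [-π, π]:
  ∫_{-π}^{π} sin(nx)^2 dx = π, ∫ cos(mx)^2 dx = π, and cross terms integrate to 0.
So ∫_{-π}^{π} f(x)^2 dx = 6^2 · π + 5^2 · π = (36 + 25)π.
Divide by 2π: (36 + 25)/2 = 61/2.
By Parseval, this equals Σ |c_n|^2.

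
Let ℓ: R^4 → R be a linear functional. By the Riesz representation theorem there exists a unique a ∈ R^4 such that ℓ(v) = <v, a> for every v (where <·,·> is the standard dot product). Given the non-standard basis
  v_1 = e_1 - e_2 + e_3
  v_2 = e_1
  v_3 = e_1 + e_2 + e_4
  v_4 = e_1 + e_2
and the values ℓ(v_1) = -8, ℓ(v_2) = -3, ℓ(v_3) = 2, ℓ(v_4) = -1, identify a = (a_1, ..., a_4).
a = (-3, 2, -3, 3)

Write a = (a_1, ..., a_4) in the standard basis. For each basis vector v_i, ℓ(v_i) = <v_i, a> is a linear equation in the a_j's. Collect the n equations into a matrix system V a = ℓ, where row i of V is v_i (expressed in the standard basis). Since V is invertible (lower-triangular with 1s on the diagonal, up to permutation), solve by back-substitution:
  V =
[[1, -1, 1, 0],
 [1, 0, 0, 0],
 [1, 1, 0, 1],
 [1, 1, 0, 0]]
  V a = (-8, -3, 2, -1)
Solving gives a = (-3, 2, -3, 3).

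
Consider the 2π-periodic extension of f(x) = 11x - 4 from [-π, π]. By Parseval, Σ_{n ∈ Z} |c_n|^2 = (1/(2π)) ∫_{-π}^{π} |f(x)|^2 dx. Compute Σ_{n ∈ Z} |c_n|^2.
Σ |c_n|^2 = 121π^2/3 + 16

Expand and integrate term by term over [-π, π]:
  ∫ (11x)^2 dx = 121·(2π^3/3); ∫ 2·11·(-4)·x dx = 0 (odd integrand); ∫ (-4)^2 dx = 16·2π.
So (1/(2π)) ∫_{-π}^{π} (11x - 4)^2 dx = 121π^2/3 + 16 = 121π^2/3 + 16.
Parseval ⇒ Σ |c_n|^2 = 121π^2/3 + 16.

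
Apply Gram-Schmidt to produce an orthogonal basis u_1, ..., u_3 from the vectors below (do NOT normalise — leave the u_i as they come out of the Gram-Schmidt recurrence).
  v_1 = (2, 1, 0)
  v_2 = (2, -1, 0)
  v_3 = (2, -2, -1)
Orthogonal basis:
  u_1 = (2, 1, 0)
  u_2 = (4/5, -8/5, 0)
  u_3 = (0, 0, -1)

Apply the Gram-Schmidt recurrence
  u_1 = v_1
  u_i = v_i − Σ_{j<i} ((v_i · u_j) / (u_j · u_j)) · u_j.

Step by step this gives:
  u_1 = (2, 1, 0)
  u_2 = (4/5, -8/5, 0)
  u_3 = (0, 0, -1)

Orthogonality check:
  u_2 · u_1 = 0 (should be 0)
  u_3 · u_1 = 0 (should be 0)
  u_3 · u_2 = 0 (should be 0)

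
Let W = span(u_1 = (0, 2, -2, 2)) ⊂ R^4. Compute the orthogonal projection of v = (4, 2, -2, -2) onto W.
proj_W(v) = (0, 2/3, -2/3, 2/3)

Set up U = [u_1 | ... | u_1] ∈ R^(4×1). The projector onto W = col(U) is P = U (U^T U)^(-1) U^T.
Compute U^T U =
  [12],
and U^T v = (4).
Solve U^T U · c = U^T v for the coefficients: c = (1/3). The projection is proj_W(v) = U c.
Check: (v - proj_W(v)) · u_1 = 0  (should be 0).
Result: proj_W(v) = (0, 2/3, -2/3, 2/3).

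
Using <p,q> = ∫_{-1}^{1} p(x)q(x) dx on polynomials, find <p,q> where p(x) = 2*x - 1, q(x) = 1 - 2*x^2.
<p,q> = -2/3

Expand the product: p(x)·q(x) = -4*x^3 + 2*x^2 + 2*x - 1.
∫_{-1}^{1} of each monomial x^k gives [2/(k+1) if k even, 0 if k odd]. Integrating term-by-term (or equivalently evaluating the antiderivative F(x) = -x^4 + 2*x^3/3 + x^2 - x at the endpoints):
  F(1) − F(−1) = -1/3 − (1/3) = -2/3.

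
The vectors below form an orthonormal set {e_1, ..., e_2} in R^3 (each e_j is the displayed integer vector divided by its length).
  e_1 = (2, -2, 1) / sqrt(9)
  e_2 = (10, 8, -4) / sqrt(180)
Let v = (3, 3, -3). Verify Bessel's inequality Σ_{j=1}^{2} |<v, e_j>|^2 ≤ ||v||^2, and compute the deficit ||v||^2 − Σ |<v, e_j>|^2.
Σ |<v, e_j>|^2 = 126/5; ||v||^2 = 27; deficit = 9/5

Write each e_j = u_j / sqrt(<u_j, u_j>) where u_j is the displayed integer vector. Then <v, e_j> = <v, u_j> / sqrt(<u_j, u_j>), so |<v, e_j>|^2 = <v, u_j>^2 / <u_j, u_j>.
Coefficients: <v, e_1> = -3/sqrt(9), <v, e_2> = 66/sqrt(180).
Square and sum: Σ |<v, e_j>|^2 = 126/5.
Compute ||v||^2 = v·v = 27.
Deficit = 27 − 126/5 = 9/5 ≥ 0, confirming Bessel's inequality. (The deficit equals ||v − Σ <v,e_j> e_j||^2, the squared distance from v to span{e_j}.)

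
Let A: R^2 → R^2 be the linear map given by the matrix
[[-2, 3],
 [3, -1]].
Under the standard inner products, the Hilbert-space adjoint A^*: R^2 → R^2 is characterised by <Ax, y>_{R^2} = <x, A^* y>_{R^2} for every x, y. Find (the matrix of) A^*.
A^* = A^T =
[[-2, 3],
 [3, -1]]

For real matrices with standard dot products, the defining identity <Ax, y> = <x, A^* y> gives (Ax)^T y = x^T (A^*) y, i.e. x^T A^T y = x^T (A^*) y. Since this holds for all x, y, we must have A^* = A^T. Therefore
A^* =
[[-2, 3],
 [3, -1]].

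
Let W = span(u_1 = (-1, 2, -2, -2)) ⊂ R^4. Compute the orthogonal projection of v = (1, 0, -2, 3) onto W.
proj_W(v) = (3/13, -6/13, 6/13, 6/13)

Set up U = [u_1 | ... | u_1] ∈ R^(4×1). The projector onto W = col(U) is P = U (U^T U)^(-1) U^T.
Compute U^T U =
  [13],
and U^T v = (-3).
Solve U^T U · c = U^T v for the coefficients: c = (-3/13). The projection is proj_W(v) = U c.
Check: (v - proj_W(v)) · u_1 = 0  (should be 0).
Result: proj_W(v) = (3/13, -6/13, 6/13, 6/13).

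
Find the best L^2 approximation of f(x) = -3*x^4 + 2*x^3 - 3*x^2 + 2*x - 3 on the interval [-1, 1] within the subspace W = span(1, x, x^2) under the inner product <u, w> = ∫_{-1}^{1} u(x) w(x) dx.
g(x) = -39*x^2/7 + 16*x/5 - 96/35

The best approximation g ∈ W is the orthogonal projection of f onto W. Writing g = a_0 + a_1 x + a_2 x^2, the coefficients solve the normal equations G · a = b where
  G_{ij} = <φ_i, φ_j> and b_i = <f, φ_i>, with φ_0 = 1, φ_1 = x, φ_2 = x^2.
G =
  [2, 0, 2/3]
  [0, 2/3, 0]
  [2/3, 0, 2/5],
b = (-46/5, 32/15, -142/35).
Solving gives a_0 = -96/35, a_1 = 16/5, a_2 = -39/7, so
  g(x) = -39*x^2/7 + 16*x/5 - 96/35.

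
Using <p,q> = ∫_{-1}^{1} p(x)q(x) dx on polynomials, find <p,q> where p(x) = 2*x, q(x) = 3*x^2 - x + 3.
<p,q> = -4/3

Expand the product: p(x)·q(x) = 6*x^3 - 2*x^2 + 6*x.
∫_{-1}^{1} of each monomial x^k gives [2/(k+1) if k even, 0 if k odd]. Integrating term-by-term (or equivalently evaluating the antiderivative F(x) = 3*x^4/2 - 2*x^3/3 + 3*x^2 at the endpoints):
  F(1) − F(−1) = 23/6 − (31/6) = -4/3.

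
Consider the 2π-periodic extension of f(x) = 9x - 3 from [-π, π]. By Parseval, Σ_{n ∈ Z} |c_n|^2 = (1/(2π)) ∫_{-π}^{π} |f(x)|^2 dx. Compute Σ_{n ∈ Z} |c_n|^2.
Σ |c_n|^2 = 27π^2 + 9

Expand and integrate term by term over [-π, π]:
  ∫ (9x)^2 dx = 81·(2π^3/3); ∫ 2·9·(-3)·x dx = 0 (odd integrand); ∫ (-3)^2 dx = 9·2π.
So (1/(2π)) ∫_{-π}^{π} (9x - 3)^2 dx = 81π^2/3 + 9 = 27π^2 + 9.
Parseval ⇒ Σ |c_n|^2 = 27π^2 + 9.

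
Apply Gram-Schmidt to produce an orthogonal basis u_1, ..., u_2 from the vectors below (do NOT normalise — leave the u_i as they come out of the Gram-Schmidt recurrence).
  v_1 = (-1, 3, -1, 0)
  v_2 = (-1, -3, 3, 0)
Orthogonal basis:
  u_1 = (-1, 3, -1, 0)
  u_2 = (-2, 0, 2, 0)

Apply the Gram-Schmidt recurrence
  u_1 = v_1
  u_i = v_i − Σ_{j<i} ((v_i · u_j) / (u_j · u_j)) · u_j.

Step by step this gives:
  u_1 = (-1, 3, -1, 0)
  u_2 = (-2, 0, 2, 0)

Orthogonality check:
  u_2 · u_1 = 0 (should be 0)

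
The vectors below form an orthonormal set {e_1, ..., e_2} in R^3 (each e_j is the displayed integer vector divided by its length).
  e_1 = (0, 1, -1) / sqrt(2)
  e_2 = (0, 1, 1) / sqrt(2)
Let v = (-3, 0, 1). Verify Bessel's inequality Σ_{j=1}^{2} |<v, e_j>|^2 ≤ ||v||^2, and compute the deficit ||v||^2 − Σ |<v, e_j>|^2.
Σ |<v, e_j>|^2 = 1; ||v||^2 = 10; deficit = 9

Write each e_j = u_j / sqrt(<u_j, u_j>) where u_j is the displayed integer vector. Then <v, e_j> = <v, u_j> / sqrt(<u_j, u_j>), so |<v, e_j>|^2 = <v, u_j>^2 / <u_j, u_j>.
Coefficients: <v, e_1> = -1/sqrt(2), <v, e_2> = 1/sqrt(2).
Square and sum: Σ |<v, e_j>|^2 = 1.
Compute ||v||^2 = v·v = 10.
Deficit = 10 − 1 = 9 ≥ 0, confirming Bessel's inequality. (The deficit equals ||v − Σ <v,e_j> e_j||^2, the squared distance from v to span{e_j}.)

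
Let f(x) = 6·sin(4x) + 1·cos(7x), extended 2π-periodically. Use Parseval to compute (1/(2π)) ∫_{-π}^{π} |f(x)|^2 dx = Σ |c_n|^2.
Σ |c_n|^2 = 37/2

Expand |f|^2 and use orthogonality of {sin(nx), cos(mx)} on [-π, π]:
  ∫_{-π}^{π} sin(nx)^2 dx = π, ∫ cos(mx)^2 dx = π, and cross terms integrate to 0.
So ∫_{-π}^{π} f(x)^2 dx = 6^2 · π + 1^2 · π = (36 + 1)π.
Divide by 2π: (36 + 1)/2 = 37/2.
By Parseval, this equals Σ |c_n|^2.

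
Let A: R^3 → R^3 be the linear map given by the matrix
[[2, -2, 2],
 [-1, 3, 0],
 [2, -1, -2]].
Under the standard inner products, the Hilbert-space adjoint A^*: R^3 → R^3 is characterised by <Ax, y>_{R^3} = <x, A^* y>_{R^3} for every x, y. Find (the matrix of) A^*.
A^* = A^T =
[[2, -1, 2],
 [-2, 3, -1],
 [2, 0, -2]]

For real matrices with standard dot products, the defining identity <Ax, y> = <x, A^* y> gives (Ax)^T y = x^T (A^*) y, i.e. x^T A^T y = x^T (A^*) y. Since this holds for all x, y, we must have A^* = A^T. Therefore
A^* =
[[2, -1, 2],
 [-2, 3, -1],
 [2, 0, -2]].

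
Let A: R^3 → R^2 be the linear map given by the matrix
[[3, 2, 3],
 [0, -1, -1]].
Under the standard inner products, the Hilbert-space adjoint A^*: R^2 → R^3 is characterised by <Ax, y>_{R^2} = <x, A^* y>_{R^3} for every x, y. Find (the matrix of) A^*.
A^* = A^T =
[[3, 0],
 [2, -1],
 [3, -1]]

For real matrices with standard dot products, the defining identity <Ax, y> = <x, A^* y> gives (Ax)^T y = x^T (A^*) y, i.e. x^T A^T y = x^T (A^*) y. Since this holds for all x, y, we must have A^* = A^T. Therefore
A^* =
[[3, 0],
 [2, -1],
 [3, -1]].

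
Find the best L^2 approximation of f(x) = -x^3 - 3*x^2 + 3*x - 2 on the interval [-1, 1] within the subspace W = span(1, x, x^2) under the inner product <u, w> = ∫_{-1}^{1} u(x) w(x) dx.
g(x) = -3*x^2 + 12*x/5 - 2

The best approximation g ∈ W is the orthogonal projection of f onto W. Writing g = a_0 + a_1 x + a_2 x^2, the coefficients solve the normal equations G · a = b where
  G_{ij} = <φ_i, φ_j> and b_i = <f, φ_i>, with φ_0 = 1, φ_1 = x, φ_2 = x^2.
G =
  [2, 0, 2/3]
  [0, 2/3, 0]
  [2/3, 0, 2/5],
b = (-6, 8/5, -38/15).
Solving gives a_0 = -2, a_1 = 12/5, a_2 = -3, so
  g(x) = -3*x^2 + 12*x/5 - 2.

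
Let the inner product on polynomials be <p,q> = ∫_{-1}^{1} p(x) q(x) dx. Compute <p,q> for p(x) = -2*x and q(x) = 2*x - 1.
<p,q> = -8/3

Expand the product: p(x)·q(x) = -4*x^2 + 2*x.
∫_{-1}^{1} of each monomial x^k gives [2/(k+1) if k even, 0 if k odd]. Integrating term-by-term (or equivalently evaluating the antiderivative F(x) = -4*x^3/3 + x^2 at the endpoints):
  F(1) − F(−1) = -1/3 − (7/3) = -8/3.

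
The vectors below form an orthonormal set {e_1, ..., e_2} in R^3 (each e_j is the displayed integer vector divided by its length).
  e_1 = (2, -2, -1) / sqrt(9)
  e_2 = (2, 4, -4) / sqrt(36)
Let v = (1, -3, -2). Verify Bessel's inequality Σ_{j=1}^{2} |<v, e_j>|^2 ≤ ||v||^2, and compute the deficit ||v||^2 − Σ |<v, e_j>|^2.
Σ |<v, e_j>|^2 = 101/9; ||v||^2 = 14; deficit = 25/9

Write each e_j = u_j / sqrt(<u_j, u_j>) where u_j is the displayed integer vector. Then <v, e_j> = <v, u_j> / sqrt(<u_j, u_j>), so |<v, e_j>|^2 = <v, u_j>^2 / <u_j, u_j>.
Coefficients: <v, e_1> = 10/sqrt(9), <v, e_2> = -2/sqrt(36).
Square and sum: Σ |<v, e_j>|^2 = 101/9.
Compute ||v||^2 = v·v = 14.
Deficit = 14 − 101/9 = 25/9 ≥ 0, confirming Bessel's inequality. (The deficit equals ||v − Σ <v,e_j> e_j||^2, the squared distance from v to span{e_j}.)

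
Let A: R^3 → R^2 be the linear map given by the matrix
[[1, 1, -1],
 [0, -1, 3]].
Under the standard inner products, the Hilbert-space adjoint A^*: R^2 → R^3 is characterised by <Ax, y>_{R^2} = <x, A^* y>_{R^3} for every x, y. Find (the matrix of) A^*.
A^* = A^T =
[[1, 0],
 [1, -1],
 [-1, 3]]

For real matrices with standard dot products, the defining identity <Ax, y> = <x, A^* y> gives (Ax)^T y = x^T (A^*) y, i.e. x^T A^T y = x^T (A^*) y. Since this holds for all x, y, we must have A^* = A^T. Therefore
A^* =
[[1, 0],
 [1, -1],
 [-1, 3]].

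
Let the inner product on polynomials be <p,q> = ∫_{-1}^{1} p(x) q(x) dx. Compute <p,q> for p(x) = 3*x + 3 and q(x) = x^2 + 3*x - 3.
<p,q> = -10

Expand the product: p(x)·q(x) = 3*x^3 + 12*x^2 - 9.
∫_{-1}^{1} of each monomial x^k gives [2/(k+1) if k even, 0 if k odd]. Integrating term-by-term (or equivalently evaluating the antiderivative F(x) = 3*x^4/4 + 4*x^3 - 9*x at the endpoints):
  F(1) − F(−1) = -17/4 − (23/4) = -10.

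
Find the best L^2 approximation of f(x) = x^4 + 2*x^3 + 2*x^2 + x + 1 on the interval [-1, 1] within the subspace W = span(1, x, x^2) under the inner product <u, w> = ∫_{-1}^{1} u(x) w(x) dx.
g(x) = 20*x^2/7 + 11*x/5 + 32/35

The best approximation g ∈ W is the orthogonal projection of f onto W. Writing g = a_0 + a_1 x + a_2 x^2, the coefficients solve the normal equations G · a = b where
  G_{ij} = <φ_i, φ_j> and b_i = <f, φ_i>, with φ_0 = 1, φ_1 = x, φ_2 = x^2.
G =
  [2, 0, 2/3]
  [0, 2/3, 0]
  [2/3, 0, 2/5],
b = (56/15, 22/15, 184/105).
Solving gives a_0 = 32/35, a_1 = 11/5, a_2 = 20/7, so
  g(x) = 20*x^2/7 + 11*x/5 + 32/35.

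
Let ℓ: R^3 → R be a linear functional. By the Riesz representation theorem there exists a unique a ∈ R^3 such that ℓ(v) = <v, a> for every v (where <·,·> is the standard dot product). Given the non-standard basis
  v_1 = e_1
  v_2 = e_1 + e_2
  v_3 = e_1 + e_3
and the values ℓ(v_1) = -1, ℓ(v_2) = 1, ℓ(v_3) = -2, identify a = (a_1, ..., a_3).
a = (-1, 2, -1)

Write a = (a_1, ..., a_3) in the standard basis. For each basis vector v_i, ℓ(v_i) = <v_i, a> is a linear equation in the a_j's. Collect the n equations into a matrix system V a = ℓ, where row i of V is v_i (expressed in the standard basis). Since V is invertible (lower-triangular with 1s on the diagonal, up to permutation), solve by back-substitution:
  V =
[[1, 0, 0],
 [1, 1, 0],
 [1, 0, 1]]
  V a = (-1, 1, -2)
Solving gives a = (-1, 2, -1).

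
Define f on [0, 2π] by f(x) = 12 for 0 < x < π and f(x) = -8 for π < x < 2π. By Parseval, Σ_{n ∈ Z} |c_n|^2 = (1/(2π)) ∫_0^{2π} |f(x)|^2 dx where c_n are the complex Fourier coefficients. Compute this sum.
Σ |c_n|^2 = 104

Parseval equates the L^2 energy of f (normalised by 1/(2π)) with the ℓ^2 sum of its Fourier coefficients: (1/(2π)) ∫_0^{2π} |f|^2 = Σ |c_n|^2.
Compute the left side: (1/(2π)) [∫_0^π 12^2 dx + ∫_π^{2π} (-8)^2 dx] = (1/(2π)) · (144π + 64π) = (144 + 64)/2 = 104.
So Σ_{n ∈ Z} |c_n|^2 = 104.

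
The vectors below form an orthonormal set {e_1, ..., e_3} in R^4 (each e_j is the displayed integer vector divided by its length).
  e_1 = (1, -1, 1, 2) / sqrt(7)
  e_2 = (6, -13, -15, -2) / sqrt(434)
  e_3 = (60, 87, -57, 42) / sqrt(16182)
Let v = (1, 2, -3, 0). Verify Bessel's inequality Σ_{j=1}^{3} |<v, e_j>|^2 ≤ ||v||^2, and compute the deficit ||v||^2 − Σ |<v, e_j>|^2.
Σ |<v, e_j>|^2 = 402/29; ||v||^2 = 14; deficit = 4/29

Write each e_j = u_j / sqrt(<u_j, u_j>) where u_j is the displayed integer vector. Then <v, e_j> = <v, u_j> / sqrt(<u_j, u_j>), so |<v, e_j>|^2 = <v, u_j>^2 / <u_j, u_j>.
Coefficients: <v, e_1> = -4/sqrt(7), <v, e_2> = 25/sqrt(434), <v, e_3> = 405/sqrt(16182).
Square and sum: Σ |<v, e_j>|^2 = 402/29.
Compute ||v||^2 = v·v = 14.
Deficit = 14 − 402/29 = 4/29 ≥ 0, confirming Bessel's inequality. (The deficit equals ||v − Σ <v,e_j> e_j||^2, the squared distance from v to span{e_j}.)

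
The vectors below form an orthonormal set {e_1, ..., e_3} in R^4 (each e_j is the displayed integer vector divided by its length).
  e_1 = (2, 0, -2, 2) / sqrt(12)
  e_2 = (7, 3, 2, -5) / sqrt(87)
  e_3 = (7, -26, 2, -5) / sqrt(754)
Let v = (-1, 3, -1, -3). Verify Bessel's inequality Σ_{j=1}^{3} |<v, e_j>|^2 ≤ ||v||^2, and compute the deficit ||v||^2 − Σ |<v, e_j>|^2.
Σ |<v, e_j>|^2 = 162/13; ||v||^2 = 20; deficit = 98/13

Write each e_j = u_j / sqrt(<u_j, u_j>) where u_j is the displayed integer vector. Then <v, e_j> = <v, u_j> / sqrt(<u_j, u_j>), so |<v, e_j>|^2 = <v, u_j>^2 / <u_j, u_j>.
Coefficients: <v, e_1> = -6/sqrt(12), <v, e_2> = 15/sqrt(87), <v, e_3> = -72/sqrt(754).
Square and sum: Σ |<v, e_j>|^2 = 162/13.
Compute ||v||^2 = v·v = 20.
Deficit = 20 − 162/13 = 98/13 ≥ 0, confirming Bessel's inequality. (The deficit equals ||v − Σ <v,e_j> e_j||^2, the squared distance from v to span{e_j}.)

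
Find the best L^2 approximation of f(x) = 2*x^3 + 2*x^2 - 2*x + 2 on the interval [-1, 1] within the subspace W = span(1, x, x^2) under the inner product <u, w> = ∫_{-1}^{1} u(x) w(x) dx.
g(x) = 2*x^2 - 4*x/5 + 2

The best approximation g ∈ W is the orthogonal projection of f onto W. Writing g = a_0 + a_1 x + a_2 x^2, the coefficients solve the normal equations G · a = b where
  G_{ij} = <φ_i, φ_j> and b_i = <f, φ_i>, with φ_0 = 1, φ_1 = x, φ_2 = x^2.
G =
  [2, 0, 2/3]
  [0, 2/3, 0]
  [2/3, 0, 2/5],
b = (16/3, -8/15, 32/15).
Solving gives a_0 = 2, a_1 = -4/5, a_2 = 2, so
  g(x) = 2*x^2 - 4*x/5 + 2.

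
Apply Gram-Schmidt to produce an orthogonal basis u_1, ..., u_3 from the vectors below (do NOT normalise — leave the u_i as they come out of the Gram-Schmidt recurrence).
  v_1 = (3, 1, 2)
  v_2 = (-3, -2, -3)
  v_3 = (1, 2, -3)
Orthogonal basis:
  u_1 = (3, 1, 2)
  u_2 = (9/14, -11/14, -4/7)
  u_3 = (16/19, 48/19, -48/19)

Apply the Gram-Schmidt recurrence
  u_1 = v_1
  u_i = v_i − Σ_{j<i} ((v_i · u_j) / (u_j · u_j)) · u_j.

Step by step this gives:
  u_1 = (3, 1, 2)
  u_2 = (9/14, -11/14, -4/7)
  u_3 = (16/19, 48/19, -48/19)

Orthogonality check:
  u_2 · u_1 = 0 (should be 0)
  u_3 · u_1 = 0 (should be 0)
  u_3 · u_2 = 0 (should be 0)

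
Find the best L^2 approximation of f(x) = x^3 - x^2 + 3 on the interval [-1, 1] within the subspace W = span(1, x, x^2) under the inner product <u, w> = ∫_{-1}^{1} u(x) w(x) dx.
g(x) = -x^2 + 3*x/5 + 3

The best approximation g ∈ W is the orthogonal projection of f onto W. Writing g = a_0 + a_1 x + a_2 x^2, the coefficients solve the normal equations G · a = b where
  G_{ij} = <φ_i, φ_j> and b_i = <f, φ_i>, with φ_0 = 1, φ_1 = x, φ_2 = x^2.
G =
  [2, 0, 2/3]
  [0, 2/3, 0]
  [2/3, 0, 2/5],
b = (16/3, 2/5, 8/5).
Solving gives a_0 = 3, a_1 = 3/5, a_2 = -1, so
  g(x) = -x^2 + 3*x/5 + 3.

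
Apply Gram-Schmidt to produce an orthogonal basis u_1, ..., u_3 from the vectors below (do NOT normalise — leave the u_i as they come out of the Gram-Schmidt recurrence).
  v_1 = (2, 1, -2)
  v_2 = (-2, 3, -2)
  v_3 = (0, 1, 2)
Orthogonal basis:
  u_1 = (2, 1, -2)
  u_2 = (-8/3, 8/3, -4/3)
  u_3 = (2/3, 4/3, 4/3)

Apply the Gram-Schmidt recurrence
  u_1 = v_1
  u_i = v_i − Σ_{j<i} ((v_i · u_j) / (u_j · u_j)) · u_j.

Step by step this gives:
  u_1 = (2, 1, -2)
  u_2 = (-8/3, 8/3, -4/3)
  u_3 = (2/3, 4/3, 4/3)

Orthogonality check:
  u_2 · u_1 = 0 (should be 0)
  u_3 · u_1 = 0 (should be 0)
  u_3 · u_2 = 0 (should be 0)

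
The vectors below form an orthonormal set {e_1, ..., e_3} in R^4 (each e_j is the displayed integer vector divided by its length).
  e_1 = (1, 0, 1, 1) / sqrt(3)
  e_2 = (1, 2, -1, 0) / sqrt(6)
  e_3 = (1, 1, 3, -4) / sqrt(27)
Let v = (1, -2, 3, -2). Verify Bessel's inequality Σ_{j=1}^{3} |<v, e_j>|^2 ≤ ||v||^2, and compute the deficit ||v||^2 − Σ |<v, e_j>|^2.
Σ |<v, e_j>|^2 = 454/27; ||v||^2 = 18; deficit = 32/27

Write each e_j = u_j / sqrt(<u_j, u_j>) where u_j is the displayed integer vector. Then <v, e_j> = <v, u_j> / sqrt(<u_j, u_j>), so |<v, e_j>|^2 = <v, u_j>^2 / <u_j, u_j>.
Coefficients: <v, e_1> = 2/sqrt(3), <v, e_2> = -6/sqrt(6), <v, e_3> = 16/sqrt(27).
Square and sum: Σ |<v, e_j>|^2 = 454/27.
Compute ||v||^2 = v·v = 18.
Deficit = 18 − 454/27 = 32/27 ≥ 0, confirming Bessel's inequality. (The deficit equals ||v − Σ <v,e_j> e_j||^2, the squared distance from v to span{e_j}.)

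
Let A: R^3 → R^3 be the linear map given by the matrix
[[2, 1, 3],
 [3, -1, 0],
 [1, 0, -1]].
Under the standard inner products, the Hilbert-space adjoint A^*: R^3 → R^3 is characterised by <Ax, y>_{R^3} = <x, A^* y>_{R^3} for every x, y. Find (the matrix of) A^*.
A^* = A^T =
[[2, 3, 1],
 [1, -1, 0],
 [3, 0, -1]]

For real matrices with standard dot products, the defining identity <Ax, y> = <x, A^* y> gives (Ax)^T y = x^T (A^*) y, i.e. x^T A^T y = x^T (A^*) y. Since this holds for all x, y, we must have A^* = A^T. Therefore
A^* =
[[2, 3, 1],
 [1, -1, 0],
 [3, 0, -1]].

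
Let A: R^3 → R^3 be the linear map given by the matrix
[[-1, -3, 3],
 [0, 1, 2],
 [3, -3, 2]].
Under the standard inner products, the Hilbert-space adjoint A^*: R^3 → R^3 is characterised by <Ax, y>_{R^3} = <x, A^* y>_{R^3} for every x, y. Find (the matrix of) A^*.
A^* = A^T =
[[-1, 0, 3],
 [-3, 1, -3],
 [3, 2, 2]]

For real matrices with standard dot products, the defining identity <Ax, y> = <x, A^* y> gives (Ax)^T y = x^T (A^*) y, i.e. x^T A^T y = x^T (A^*) y. Since this holds for all x, y, we must have A^* = A^T. Therefore
A^* =
[[-1, 0, 3],
 [-3, 1, -3],
 [3, 2, 2]].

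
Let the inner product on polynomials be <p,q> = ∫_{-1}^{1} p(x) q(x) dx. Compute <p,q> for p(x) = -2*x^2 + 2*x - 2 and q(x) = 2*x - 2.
<p,q> = 40/3

Expand the product: p(x)·q(x) = -4*x^3 + 8*x^2 - 8*x + 4.
∫_{-1}^{1} of each monomial x^k gives [2/(k+1) if k even, 0 if k odd]. Integrating term-by-term (or equivalently evaluating the antiderivative F(x) = -x^4 + 8*x^3/3 - 4*x^2 + 4*x at the endpoints):
  F(1) − F(−1) = 5/3 − (-35/3) = 40/3.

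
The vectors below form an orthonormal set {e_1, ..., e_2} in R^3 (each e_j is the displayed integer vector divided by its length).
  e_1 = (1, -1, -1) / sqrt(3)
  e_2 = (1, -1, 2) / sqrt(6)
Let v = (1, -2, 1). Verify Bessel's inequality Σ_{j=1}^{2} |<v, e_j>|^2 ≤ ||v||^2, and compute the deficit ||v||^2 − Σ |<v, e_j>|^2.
Σ |<v, e_j>|^2 = 11/2; ||v||^2 = 6; deficit = 1/2

Write each e_j = u_j / sqrt(<u_j, u_j>) where u_j is the displayed integer vector. Then <v, e_j> = <v, u_j> / sqrt(<u_j, u_j>), so |<v, e_j>|^2 = <v, u_j>^2 / <u_j, u_j>.
Coefficients: <v, e_1> = 2/sqrt(3), <v, e_2> = 5/sqrt(6).
Square and sum: Σ |<v, e_j>|^2 = 11/2.
Compute ||v||^2 = v·v = 6.
Deficit = 6 − 11/2 = 1/2 ≥ 0, confirming Bessel's inequality. (The deficit equals ||v − Σ <v,e_j> e_j||^2, the squared distance from v to span{e_j}.)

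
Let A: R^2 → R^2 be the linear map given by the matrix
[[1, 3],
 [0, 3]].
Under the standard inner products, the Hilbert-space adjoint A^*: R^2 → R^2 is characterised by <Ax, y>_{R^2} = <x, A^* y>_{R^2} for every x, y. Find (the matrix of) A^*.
A^* = A^T =
[[1, 0],
 [3, 3]]

For real matrices with standard dot products, the defining identity <Ax, y> = <x, A^* y> gives (Ax)^T y = x^T (A^*) y, i.e. x^T A^T y = x^T (A^*) y. Since this holds for all x, y, we must have A^* = A^T. Therefore
A^* =
[[1, 0],
 [3, 3]].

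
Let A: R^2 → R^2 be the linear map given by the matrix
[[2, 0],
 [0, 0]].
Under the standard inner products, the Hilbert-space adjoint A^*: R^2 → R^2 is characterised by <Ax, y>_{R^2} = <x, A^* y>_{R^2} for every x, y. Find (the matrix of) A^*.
A^* = A^T =
[[2, 0],
 [0, 0]]

For real matrices with standard dot products, the defining identity <Ax, y> = <x, A^* y> gives (Ax)^T y = x^T (A^*) y, i.e. x^T A^T y = x^T (A^*) y. Since this holds for all x, y, we must have A^* = A^T. Therefore
A^* =
[[2, 0],
 [0, 0]].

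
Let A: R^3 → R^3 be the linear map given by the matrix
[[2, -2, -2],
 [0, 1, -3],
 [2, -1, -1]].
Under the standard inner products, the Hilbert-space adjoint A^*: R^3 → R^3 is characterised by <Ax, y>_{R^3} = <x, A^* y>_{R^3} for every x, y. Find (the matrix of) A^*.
A^* = A^T =
[[2, 0, 2],
 [-2, 1, -1],
 [-2, -3, -1]]

For real matrices with standard dot products, the defining identity <Ax, y> = <x, A^* y> gives (Ax)^T y = x^T (A^*) y, i.e. x^T A^T y = x^T (A^*) y. Since this holds for all x, y, we must have A^* = A^T. Therefore
A^* =
[[2, 0, 2],
 [-2, 1, -1],
 [-2, -3, -1]].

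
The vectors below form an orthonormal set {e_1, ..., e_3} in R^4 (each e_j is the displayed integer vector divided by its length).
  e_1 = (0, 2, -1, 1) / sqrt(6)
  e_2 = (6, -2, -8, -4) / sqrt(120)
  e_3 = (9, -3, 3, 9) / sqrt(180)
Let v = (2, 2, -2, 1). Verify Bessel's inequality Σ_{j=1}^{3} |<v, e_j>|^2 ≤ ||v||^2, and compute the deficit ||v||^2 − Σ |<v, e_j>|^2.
Σ |<v, e_j>|^2 = 51/4; ||v||^2 = 13; deficit = 1/4

Write each e_j = u_j / sqrt(<u_j, u_j>) where u_j is the displayed integer vector. Then <v, e_j> = <v, u_j> / sqrt(<u_j, u_j>), so |<v, e_j>|^2 = <v, u_j>^2 / <u_j, u_j>.
Coefficients: <v, e_1> = 7/sqrt(6), <v, e_2> = 20/sqrt(120), <v, e_3> = 15/sqrt(180).
Square and sum: Σ |<v, e_j>|^2 = 51/4.
Compute ||v||^2 = v·v = 13.
Deficit = 13 − 51/4 = 1/4 ≥ 0, confirming Bessel's inequality. (The deficit equals ||v − Σ <v,e_j> e_j||^2, the squared distance from v to span{e_j}.)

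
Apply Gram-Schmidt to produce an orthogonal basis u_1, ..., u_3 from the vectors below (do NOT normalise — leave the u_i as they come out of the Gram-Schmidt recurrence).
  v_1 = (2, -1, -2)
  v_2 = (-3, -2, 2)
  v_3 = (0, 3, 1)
Orthogonal basis:
  u_1 = (2, -1, -2)
  u_2 = (-11/9, -26/9, 2/9)
  u_3 = (6/89, -2/89, 7/89)

Apply the Gram-Schmidt recurrence
  u_1 = v_1
  u_i = v_i − Σ_{j<i} ((v_i · u_j) / (u_j · u_j)) · u_j.

Step by step this gives:
  u_1 = (2, -1, -2)
  u_2 = (-11/9, -26/9, 2/9)
  u_3 = (6/89, -2/89, 7/89)

Orthogonality check:
  u_2 · u_1 = 0 (should be 0)
  u_3 · u_1 = 0 (should be 0)
  u_3 · u_2 = 0 (should be 0)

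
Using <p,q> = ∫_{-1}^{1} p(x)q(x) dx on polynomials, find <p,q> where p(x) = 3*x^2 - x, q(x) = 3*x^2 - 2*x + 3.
<p,q> = 164/15

Expand the product: p(x)·q(x) = 9*x^4 - 9*x^3 + 11*x^2 - 3*x.
∫_{-1}^{1} of each monomial x^k gives [2/(k+1) if k even, 0 if k odd]. Integrating term-by-term (or equivalently evaluating the antiderivative F(x) = 9*x^5/5 - 9*x^4/4 + 11*x^3/3 - 3*x^2/2 at the endpoints):
  F(1) − F(−1) = 103/60 − (-553/60) = 164/15.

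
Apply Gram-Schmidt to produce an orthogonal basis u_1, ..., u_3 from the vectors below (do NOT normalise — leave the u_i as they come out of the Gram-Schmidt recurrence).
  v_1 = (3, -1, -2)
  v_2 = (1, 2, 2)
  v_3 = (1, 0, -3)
Orthogonal basis:
  u_1 = (3, -1, -2)
  u_2 = (23/14, 25/14, 11/7)
  u_3 = (-38/117, 152/117, -133/117)

Apply the Gram-Schmidt recurrence
  u_1 = v_1
  u_i = v_i − Σ_{j<i} ((v_i · u_j) / (u_j · u_j)) · u_j.

Step by step this gives:
  u_1 = (3, -1, -2)
  u_2 = (23/14, 25/14, 11/7)
  u_3 = (-38/117, 152/117, -133/117)

Orthogonality check:
  u_2 · u_1 = 0 (should be 0)
  u_3 · u_1 = 0 (should be 0)
  u_3 · u_2 = 0 (should be 0)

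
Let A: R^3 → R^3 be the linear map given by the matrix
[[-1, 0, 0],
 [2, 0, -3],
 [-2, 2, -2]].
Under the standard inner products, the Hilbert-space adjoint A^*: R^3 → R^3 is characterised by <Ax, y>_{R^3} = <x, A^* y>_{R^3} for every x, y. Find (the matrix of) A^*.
A^* = A^T =
[[-1, 2, -2],
 [0, 0, 2],
 [0, -3, -2]]

For real matrices with standard dot products, the defining identity <Ax, y> = <x, A^* y> gives (Ax)^T y = x^T (A^*) y, i.e. x^T A^T y = x^T (A^*) y. Since this holds for all x, y, we must have A^* = A^T. Therefore
A^* =
[[-1, 2, -2],
 [0, 0, 2],
 [0, -3, -2]].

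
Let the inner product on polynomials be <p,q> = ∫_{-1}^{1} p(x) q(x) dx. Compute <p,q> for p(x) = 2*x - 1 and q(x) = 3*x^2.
<p,q> = -2

Expand the product: p(x)·q(x) = 6*x^3 - 3*x^2.
∫_{-1}^{1} of each monomial x^k gives [2/(k+1) if k even, 0 if k odd]. Integrating term-by-term (or equivalently evaluating the antiderivative F(x) = 3*x^4/2 - x^3 at the endpoints):
  F(1) − F(−1) = 1/2 − (5/2) = -2.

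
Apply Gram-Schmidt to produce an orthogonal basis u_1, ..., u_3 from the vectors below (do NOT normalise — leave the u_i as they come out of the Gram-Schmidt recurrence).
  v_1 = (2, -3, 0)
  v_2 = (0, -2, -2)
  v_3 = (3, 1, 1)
Orthogonal basis:
  u_1 = (2, -3, 0)
  u_2 = (-12/13, -8/13, -2)
  u_3 = (27/17, 18/17, -18/17)

Apply the Gram-Schmidt recurrence
  u_1 = v_1
  u_i = v_i − Σ_{j<i} ((v_i · u_j) / (u_j · u_j)) · u_j.

Step by step this gives:
  u_1 = (2, -3, 0)
  u_2 = (-12/13, -8/13, -2)
  u_3 = (27/17, 18/17, -18/17)

Orthogonality check:
  u_2 · u_1 = 0 (should be 0)
  u_3 · u_1 = 0 (should be 0)
  u_3 · u_2 = 0 (should be 0)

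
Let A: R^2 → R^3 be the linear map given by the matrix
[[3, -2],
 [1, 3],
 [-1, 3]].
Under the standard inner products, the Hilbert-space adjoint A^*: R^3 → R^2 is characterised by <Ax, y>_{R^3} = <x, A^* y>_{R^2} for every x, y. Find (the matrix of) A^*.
A^* = A^T =
[[3, 1, -1],
 [-2, 3, 3]]

For real matrices with standard dot products, the defining identity <Ax, y> = <x, A^* y> gives (Ax)^T y = x^T (A^*) y, i.e. x^T A^T y = x^T (A^*) y. Since this holds for all x, y, we must have A^* = A^T. Therefore
A^* =
[[3, 1, -1],
 [-2, 3, 3]].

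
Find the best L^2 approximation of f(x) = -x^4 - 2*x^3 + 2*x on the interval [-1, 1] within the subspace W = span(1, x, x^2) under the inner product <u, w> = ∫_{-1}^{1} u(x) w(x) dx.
g(x) = -6*x^2/7 + 4*x/5 + 3/35

The best approximation g ∈ W is the orthogonal projection of f onto W. Writing g = a_0 + a_1 x + a_2 x^2, the coefficients solve the normal equations G · a = b where
  G_{ij} = <φ_i, φ_j> and b_i = <f, φ_i>, with φ_0 = 1, φ_1 = x, φ_2 = x^2.
G =
  [2, 0, 2/3]
  [0, 2/3, 0]
  [2/3, 0, 2/5],
b = (-2/5, 8/15, -2/7).
Solving gives a_0 = 3/35, a_1 = 4/5, a_2 = -6/7, so
  g(x) = -6*x^2/7 + 4*x/5 + 3/35.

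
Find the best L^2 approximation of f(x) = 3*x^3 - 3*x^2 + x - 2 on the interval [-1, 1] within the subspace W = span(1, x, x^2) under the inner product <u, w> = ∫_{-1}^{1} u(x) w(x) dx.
g(x) = -3*x^2 + 14*x/5 - 2

The best approximation g ∈ W is the orthogonal projection of f onto W. Writing g = a_0 + a_1 x + a_2 x^2, the coefficients solve the normal equations G · a = b where
  G_{ij} = <φ_i, φ_j> and b_i = <f, φ_i>, with φ_0 = 1, φ_1 = x, φ_2 = x^2.
G =
  [2, 0, 2/3]
  [0, 2/3, 0]
  [2/3, 0, 2/5],
b = (-6, 28/15, -38/15).
Solving gives a_0 = -2, a_1 = 14/5, a_2 = -3, so
  g(x) = -3*x^2 + 14*x/5 - 2.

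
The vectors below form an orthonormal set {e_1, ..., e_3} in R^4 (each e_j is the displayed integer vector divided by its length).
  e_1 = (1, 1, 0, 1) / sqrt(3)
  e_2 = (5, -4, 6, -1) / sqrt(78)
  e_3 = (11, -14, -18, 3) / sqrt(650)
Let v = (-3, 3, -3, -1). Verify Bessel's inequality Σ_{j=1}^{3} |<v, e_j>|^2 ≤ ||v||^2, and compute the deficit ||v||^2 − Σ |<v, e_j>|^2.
Σ |<v, e_j>|^2 = 651/25; ||v||^2 = 28; deficit = 49/25

Write each e_j = u_j / sqrt(<u_j, u_j>) where u_j is the displayed integer vector. Then <v, e_j> = <v, u_j> / sqrt(<u_j, u_j>), so |<v, e_j>|^2 = <v, u_j>^2 / <u_j, u_j>.
Coefficients: <v, e_1> = -1/sqrt(3), <v, e_2> = -44/sqrt(78), <v, e_3> = -24/sqrt(650).
Square and sum: Σ |<v, e_j>|^2 = 651/25.
Compute ||v||^2 = v·v = 28.
Deficit = 28 − 651/25 = 49/25 ≥ 0, confirming Bessel's inequality. (The deficit equals ||v − Σ <v,e_j> e_j||^2, the squared distance from v to span{e_j}.)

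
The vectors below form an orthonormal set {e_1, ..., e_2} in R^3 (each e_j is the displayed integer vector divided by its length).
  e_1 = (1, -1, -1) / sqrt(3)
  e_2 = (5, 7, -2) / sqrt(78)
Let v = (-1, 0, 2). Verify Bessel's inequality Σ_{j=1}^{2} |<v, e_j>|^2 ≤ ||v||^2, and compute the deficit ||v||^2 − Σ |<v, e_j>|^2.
Σ |<v, e_j>|^2 = 105/26; ||v||^2 = 5; deficit = 25/26

Write each e_j = u_j / sqrt(<u_j, u_j>) where u_j is the displayed integer vector. Then <v, e_j> = <v, u_j> / sqrt(<u_j, u_j>), so |<v, e_j>|^2 = <v, u_j>^2 / <u_j, u_j>.
Coefficients: <v, e_1> = -3/sqrt(3), <v, e_2> = -9/sqrt(78).
Square and sum: Σ |<v, e_j>|^2 = 105/26.
Compute ||v||^2 = v·v = 5.
Deficit = 5 − 105/26 = 25/26 ≥ 0, confirming Bessel's inequality. (The deficit equals ||v − Σ <v,e_j> e_j||^2, the squared distance from v to span{e_j}.)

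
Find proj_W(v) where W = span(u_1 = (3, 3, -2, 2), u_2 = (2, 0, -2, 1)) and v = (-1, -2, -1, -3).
proj_W(v) = (-29/30, -27/10, 1/15, -14/15)

Set up U = [u_1 | ... | u_2] ∈ R^(4×2). The projector onto W = col(U) is P = U (U^T U)^(-1) U^T.
Compute U^T U =
  [26, 12]
  [12, 9],
and U^T v = (-13, -3).
Solve U^T U · c = U^T v for the coefficients: c = (-9/10, 13/15). The projection is proj_W(v) = U c.
Check: (v - proj_W(v)) · u_1 = 0  (should be 0).
Check: (v - proj_W(v)) · u_2 = 0  (should be 0).
Result: proj_W(v) = (-29/30, -27/10, 1/15, -14/15).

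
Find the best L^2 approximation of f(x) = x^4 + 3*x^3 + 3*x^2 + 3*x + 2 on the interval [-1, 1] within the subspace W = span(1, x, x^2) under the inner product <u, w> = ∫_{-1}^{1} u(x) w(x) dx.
g(x) = 27*x^2/7 + 24*x/5 + 67/35

The best approximation g ∈ W is the orthogonal projection of f onto W. Writing g = a_0 + a_1 x + a_2 x^2, the coefficients solve the normal equations G · a = b where
  G_{ij} = <φ_i, φ_j> and b_i = <f, φ_i>, with φ_0 = 1, φ_1 = x, φ_2 = x^2.
G =
  [2, 0, 2/3]
  [0, 2/3, 0]
  [2/3, 0, 2/5],
b = (32/5, 16/5, 296/105).
Solving gives a_0 = 67/35, a_1 = 24/5, a_2 = 27/7, so
  g(x) = 27*x^2/7 + 24*x/5 + 67/35.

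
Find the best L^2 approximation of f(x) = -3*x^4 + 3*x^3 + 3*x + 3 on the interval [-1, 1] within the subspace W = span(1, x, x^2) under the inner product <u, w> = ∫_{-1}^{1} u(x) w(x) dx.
g(x) = -18*x^2/7 + 24*x/5 + 114/35

The best approximation g ∈ W is the orthogonal projection of f onto W. Writing g = a_0 + a_1 x + a_2 x^2, the coefficients solve the normal equations G · a = b where
  G_{ij} = <φ_i, φ_j> and b_i = <f, φ_i>, with φ_0 = 1, φ_1 = x, φ_2 = x^2.
G =
  [2, 0, 2/3]
  [0, 2/3, 0]
  [2/3, 0, 2/5],
b = (24/5, 16/5, 8/7).
Solving gives a_0 = 114/35, a_1 = 24/5, a_2 = -18/7, so
  g(x) = -18*x^2/7 + 24*x/5 + 114/35.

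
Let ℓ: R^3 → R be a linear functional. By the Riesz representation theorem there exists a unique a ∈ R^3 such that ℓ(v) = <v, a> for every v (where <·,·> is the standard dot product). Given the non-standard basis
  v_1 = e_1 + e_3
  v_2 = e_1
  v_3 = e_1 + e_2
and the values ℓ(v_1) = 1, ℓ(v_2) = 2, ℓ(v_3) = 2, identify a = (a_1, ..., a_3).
a = (2, 0, -1)

Write a = (a_1, ..., a_3) in the standard basis. For each basis vector v_i, ℓ(v_i) = <v_i, a> is a linear equation in the a_j's. Collect the n equations into a matrix system V a = ℓ, where row i of V is v_i (expressed in the standard basis). Since V is invertible (lower-triangular with 1s on the diagonal, up to permutation), solve by back-substitution:
  V =
[[1, 0, 1],
 [1, 0, 0],
 [1, 1, 0]]
  V a = (1, 2, 2)
Solving gives a = (2, 0, -1).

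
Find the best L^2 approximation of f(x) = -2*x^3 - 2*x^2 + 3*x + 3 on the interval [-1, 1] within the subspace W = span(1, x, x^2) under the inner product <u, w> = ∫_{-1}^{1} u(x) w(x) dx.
g(x) = -2*x^2 + 9*x/5 + 3

The best approximation g ∈ W is the orthogonal projection of f onto W. Writing g = a_0 + a_1 x + a_2 x^2, the coefficients solve the normal equations G · a = b where
  G_{ij} = <φ_i, φ_j> and b_i = <f, φ_i>, with φ_0 = 1, φ_1 = x, φ_2 = x^2.
G =
  [2, 0, 2/3]
  [0, 2/3, 0]
  [2/3, 0, 2/5],
b = (14/3, 6/5, 6/5).
Solving gives a_0 = 3, a_1 = 9/5, a_2 = -2, so
  g(x) = -2*x^2 + 9*x/5 + 3.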